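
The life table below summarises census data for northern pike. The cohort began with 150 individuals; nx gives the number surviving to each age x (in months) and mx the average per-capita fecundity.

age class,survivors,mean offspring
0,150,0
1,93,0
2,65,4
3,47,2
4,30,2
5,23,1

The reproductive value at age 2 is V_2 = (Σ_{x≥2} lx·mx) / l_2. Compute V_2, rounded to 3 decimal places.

lx = nx/n0 = nx/150: 1, 0.62, 0.43333…, 0.31333…, 0.2, 0.15333…
lx·mx for x ≥ 2: 1.733333…, 0.626667…, 0.4, 0.153333… → sum = 2.913333…
V_2 = 2.913333… / l_2 = 2.913333… / 0.433333… = 6.723077… → 6.723

6.723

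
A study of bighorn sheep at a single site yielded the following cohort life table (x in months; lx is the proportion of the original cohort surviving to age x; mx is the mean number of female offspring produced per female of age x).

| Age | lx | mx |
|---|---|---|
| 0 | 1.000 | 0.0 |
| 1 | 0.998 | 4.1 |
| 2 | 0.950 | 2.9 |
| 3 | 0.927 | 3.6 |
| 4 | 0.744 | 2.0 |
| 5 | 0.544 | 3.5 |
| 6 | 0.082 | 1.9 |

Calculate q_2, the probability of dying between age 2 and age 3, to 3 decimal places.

q_2 = (l_2 − l_3) / l_2 = (0.95 − 0.927) / 0.95
     = 0.023 / 0.95 = 0.024211… → 0.024

0.024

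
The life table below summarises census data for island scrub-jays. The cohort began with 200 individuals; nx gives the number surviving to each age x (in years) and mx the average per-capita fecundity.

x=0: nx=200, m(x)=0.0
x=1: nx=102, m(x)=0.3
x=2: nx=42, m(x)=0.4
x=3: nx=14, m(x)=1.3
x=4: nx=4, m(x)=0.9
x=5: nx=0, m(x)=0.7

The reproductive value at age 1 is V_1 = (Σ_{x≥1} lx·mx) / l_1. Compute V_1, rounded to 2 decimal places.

lx = nx/n0 = nx/200: 1, 0.51, 0.21, 0.07, 0.02, 0
lx·mx for x ≥ 1: 0.153, 0.084, 0.091, 0.018, 0 → sum = 0.346
V_1 = 0.346 / l_1 = 0.346 / 0.51 = 0.678431… → 0.68

0.68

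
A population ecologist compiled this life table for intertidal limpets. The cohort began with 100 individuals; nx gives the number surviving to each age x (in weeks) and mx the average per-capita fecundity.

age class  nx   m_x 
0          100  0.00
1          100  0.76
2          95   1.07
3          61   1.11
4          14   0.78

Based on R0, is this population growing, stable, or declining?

lx = nx/n0 = nx/100: 1, 1, 0.95, 0.61, 0.14
R0 = Σ lx·mx = 0 + 0.76 + 1.0165 + 0.6771 + 0.1092 = 2.5628
R0 > 1, so the population is growing.

growing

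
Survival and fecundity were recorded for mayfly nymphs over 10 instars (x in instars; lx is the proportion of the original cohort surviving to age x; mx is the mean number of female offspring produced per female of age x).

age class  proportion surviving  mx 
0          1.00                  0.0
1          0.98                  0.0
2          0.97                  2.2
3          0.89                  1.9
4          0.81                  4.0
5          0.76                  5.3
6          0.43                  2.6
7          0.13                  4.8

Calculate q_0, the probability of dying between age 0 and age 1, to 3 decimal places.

0.020

q_0 = (l_0 − l_1) / l_0 = (1 − 0.98) / 1
     = 0.02 / 1 = 0.02 → 0.020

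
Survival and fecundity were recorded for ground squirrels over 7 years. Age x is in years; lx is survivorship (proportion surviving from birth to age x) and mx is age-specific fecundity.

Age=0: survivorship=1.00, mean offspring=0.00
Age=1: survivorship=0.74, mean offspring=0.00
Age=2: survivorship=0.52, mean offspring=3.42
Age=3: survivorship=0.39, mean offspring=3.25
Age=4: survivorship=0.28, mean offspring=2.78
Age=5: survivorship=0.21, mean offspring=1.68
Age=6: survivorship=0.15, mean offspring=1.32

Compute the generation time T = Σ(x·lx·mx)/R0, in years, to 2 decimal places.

lx·mx: 0, 0, 1.7784, 1.2675, 0.7784, 0.3528, 0.198 → R0 = 4.3751
x·lx·mx: 0, 0, 3.5568, 3.8025, 3.1136, 1.764, 1.188 → Σ = 13.4249
T = 13.4249 / 4.3751 = 3.068478… → 3.07

3.07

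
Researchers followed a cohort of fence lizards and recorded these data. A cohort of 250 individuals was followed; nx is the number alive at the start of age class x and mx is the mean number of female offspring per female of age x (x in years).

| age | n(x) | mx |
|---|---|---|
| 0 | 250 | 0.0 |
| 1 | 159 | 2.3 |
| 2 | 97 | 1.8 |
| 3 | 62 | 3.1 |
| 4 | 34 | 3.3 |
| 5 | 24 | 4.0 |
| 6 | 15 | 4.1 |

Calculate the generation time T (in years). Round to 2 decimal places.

2.58

lx = nx/n0 = nx/250: 1, 0.636, 0.388, 0.248, 0.136, 0.096, 0.06
lx·mx: 0, 1.4628, 0.6984, 0.7688, 0.4488, 0.384, 0.246 → R0 = 4.0088
x·lx·mx: 0, 1.4628, 1.3968, 2.3064, 1.7952, 1.92, 1.476 → Σ = 10.3572
T = 10.3572 / 4.0088 = 2.583616… → 2.58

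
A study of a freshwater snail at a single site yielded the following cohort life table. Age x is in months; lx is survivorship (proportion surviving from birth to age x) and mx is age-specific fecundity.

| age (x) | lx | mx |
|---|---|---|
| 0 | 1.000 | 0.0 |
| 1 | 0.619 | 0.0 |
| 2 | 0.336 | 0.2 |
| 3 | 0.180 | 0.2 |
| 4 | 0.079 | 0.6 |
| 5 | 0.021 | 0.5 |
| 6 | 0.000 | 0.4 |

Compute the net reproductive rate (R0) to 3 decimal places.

lx·mx by age: 0, 0, 0.0672, 0.036, 0.0474, 0.0105, 0
R0 = Σ lx·mx = 0.1611 → 0.161

0.161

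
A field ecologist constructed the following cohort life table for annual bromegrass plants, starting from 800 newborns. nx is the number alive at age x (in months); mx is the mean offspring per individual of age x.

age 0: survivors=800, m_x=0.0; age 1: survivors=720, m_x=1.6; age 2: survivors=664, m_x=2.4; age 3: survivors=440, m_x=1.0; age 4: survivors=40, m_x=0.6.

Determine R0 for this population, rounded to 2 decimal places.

4.01

lx = nx/n0 = nx/800: 1, 0.9, 0.83, 0.55, 0.05
lx·mx by age: 0, 1.44, 1.992, 0.55, 0.03
R0 = Σ lx·mx = 4.012 → 4.01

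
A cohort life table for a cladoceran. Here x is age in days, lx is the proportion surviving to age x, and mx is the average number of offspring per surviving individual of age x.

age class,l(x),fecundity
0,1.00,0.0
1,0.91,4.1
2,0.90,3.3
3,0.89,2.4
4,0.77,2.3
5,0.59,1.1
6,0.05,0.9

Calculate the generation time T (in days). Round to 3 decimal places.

2.360

lx·mx: 0, 3.731, 2.97, 2.136, 1.771, 0.649, 0.045 → R0 = 11.302
x·lx·mx: 0, 3.731, 5.94, 6.408, 7.084, 3.245, 0.27 → Σ = 26.678
T = 26.678 / 11.302 = 2.360467… → 2.360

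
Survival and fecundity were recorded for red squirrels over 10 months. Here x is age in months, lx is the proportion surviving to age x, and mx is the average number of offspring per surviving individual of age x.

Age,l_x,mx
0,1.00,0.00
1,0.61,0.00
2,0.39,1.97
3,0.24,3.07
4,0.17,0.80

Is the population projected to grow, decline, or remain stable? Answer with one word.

R0 = Σ lx·mx = 0 + 0 + 0.7683 + 0.7368 + 0.136 = 1.6411
R0 > 1, so the population is growing.

growing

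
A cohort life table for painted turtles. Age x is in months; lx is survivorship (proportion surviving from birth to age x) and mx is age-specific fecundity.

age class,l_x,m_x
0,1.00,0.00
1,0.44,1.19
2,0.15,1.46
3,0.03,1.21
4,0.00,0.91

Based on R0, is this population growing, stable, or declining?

R0 = Σ lx·mx = 0 + 0.5236 + 0.219 + 0.0363 + 0 = 0.7789
R0 < 1, so the population is declining.

declining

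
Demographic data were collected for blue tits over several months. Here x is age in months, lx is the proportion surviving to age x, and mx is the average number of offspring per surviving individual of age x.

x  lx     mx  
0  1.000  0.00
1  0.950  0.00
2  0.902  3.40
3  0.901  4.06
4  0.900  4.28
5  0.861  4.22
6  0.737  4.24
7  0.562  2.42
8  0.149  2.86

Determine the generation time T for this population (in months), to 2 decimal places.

lx·mx: 0, 0, 3.0668, 3.65806, 3.852, 3.63342, 3.12488, 1.36004, 0.42614 → R0 = 19.12134
x·lx·mx: 0, 0, 6.1336, 10.97418, 15.408, 18.1671, 18.74928, 9.52028, 3.40912 → Σ = 82.36156
T = 82.36156 / 19.12134 = 4.307311… → 4.31

4.31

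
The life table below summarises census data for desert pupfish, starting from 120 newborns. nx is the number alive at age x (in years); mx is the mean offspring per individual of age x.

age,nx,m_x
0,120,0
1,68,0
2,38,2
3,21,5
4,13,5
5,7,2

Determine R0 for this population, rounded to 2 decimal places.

lx = nx/n0 = nx/120: 1, 0.56667…, 0.31667…, 0.175, 0.10833…, 0.05833…
lx·mx by age: 0, 0, 0.633333…, 0.875, 0.541667…, 0.116667…
R0 = Σ lx·mx = 2.166667… → 2.17

2.17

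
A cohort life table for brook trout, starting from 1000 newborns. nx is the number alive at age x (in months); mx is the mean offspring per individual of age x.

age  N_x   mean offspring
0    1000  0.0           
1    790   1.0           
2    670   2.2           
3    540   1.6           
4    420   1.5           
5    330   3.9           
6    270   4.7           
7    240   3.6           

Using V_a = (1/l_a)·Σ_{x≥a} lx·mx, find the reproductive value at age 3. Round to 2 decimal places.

lx = nx/n0 = nx/1000: 1, 0.79, 0.67, 0.54, 0.42, 0.33, 0.27, 0.24
lx·mx for x ≥ 3: 0.864, 0.63, 1.287, 1.269, 0.864 → sum = 4.914
V_3 = 4.914 / l_3 = 4.914 / 0.54 = 9.1 → 9.10

9.10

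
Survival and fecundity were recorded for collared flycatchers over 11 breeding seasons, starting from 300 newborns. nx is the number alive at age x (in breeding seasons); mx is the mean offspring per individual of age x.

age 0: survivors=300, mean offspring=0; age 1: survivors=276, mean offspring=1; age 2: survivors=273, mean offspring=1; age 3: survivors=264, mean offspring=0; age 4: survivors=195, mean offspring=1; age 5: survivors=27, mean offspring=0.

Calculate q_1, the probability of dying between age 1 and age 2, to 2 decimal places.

lx = nx/n0 = nx/300: 1, 0.92, 0.91, 0.88, 0.65, 0.09
q_1 = (l_1 − l_2) / l_1 = (0.92 − 0.91) / 0.92
     = 0.01 / 0.92 = 0.01087… → 0.01

0.01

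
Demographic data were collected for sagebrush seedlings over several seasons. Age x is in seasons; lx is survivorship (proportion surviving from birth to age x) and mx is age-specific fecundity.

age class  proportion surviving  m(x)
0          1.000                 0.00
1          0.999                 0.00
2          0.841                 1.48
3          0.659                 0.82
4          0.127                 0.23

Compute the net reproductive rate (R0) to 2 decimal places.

1.81

lx·mx by age: 0, 0, 1.24468, 0.54038, 0.02921
R0 = Σ lx·mx = 1.81427 → 1.81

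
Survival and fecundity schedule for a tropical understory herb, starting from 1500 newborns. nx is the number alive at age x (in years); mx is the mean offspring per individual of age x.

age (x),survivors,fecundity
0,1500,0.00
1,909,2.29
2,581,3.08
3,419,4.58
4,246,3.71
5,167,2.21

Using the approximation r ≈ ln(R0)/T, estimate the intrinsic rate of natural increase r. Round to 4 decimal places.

0.6484

lx = nx/n0 = nx/1500: 1, 0.606, 0.38733…, 0.27933…, 0.164, 0.11133…
R0 = Σ lx·mx = 0 + 1.38774 + 1.19299… + 1.27935… + 0.60844 + 0.24605… = 4.71456…
Σ x·lx·mx = 11.275747…; T = 11.275747…/4.71456… = 2.39169…
r ≈ ln(R0)/T = ln(4.71456…)/2.39169… = 0.648353… → 0.6484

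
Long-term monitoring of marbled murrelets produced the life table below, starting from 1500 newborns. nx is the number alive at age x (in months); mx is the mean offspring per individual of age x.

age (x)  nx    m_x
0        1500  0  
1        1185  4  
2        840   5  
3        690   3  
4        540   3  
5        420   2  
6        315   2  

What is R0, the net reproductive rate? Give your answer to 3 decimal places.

lx = nx/n0 = nx/1500: 1, 0.79, 0.56, 0.46, 0.36, 0.28, 0.21
lx·mx by age: 0, 3.16, 2.8, 1.38, 1.08, 0.56, 0.42
R0 = Σ lx·mx = 9.4 → 9.400

9.400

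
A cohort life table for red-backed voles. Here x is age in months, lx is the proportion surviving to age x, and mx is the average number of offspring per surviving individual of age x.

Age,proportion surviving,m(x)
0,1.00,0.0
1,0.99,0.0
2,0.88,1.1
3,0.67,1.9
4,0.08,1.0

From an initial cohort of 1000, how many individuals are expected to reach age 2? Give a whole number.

880

Expected survivors = N0 · l_2 = 1000 × 0.88 = 880 → 880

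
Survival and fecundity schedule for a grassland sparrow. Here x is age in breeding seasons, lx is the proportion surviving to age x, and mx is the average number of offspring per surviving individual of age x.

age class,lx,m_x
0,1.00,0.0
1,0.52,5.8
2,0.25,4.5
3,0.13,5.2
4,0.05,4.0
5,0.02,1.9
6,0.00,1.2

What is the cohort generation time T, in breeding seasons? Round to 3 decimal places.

lx·mx: 0, 3.016, 1.125, 0.676, 0.2, 0.038, 0 → R0 = 5.055
x·lx·mx: 0, 3.016, 2.25, 2.028, 0.8, 0.19, 0 → Σ = 8.284
T = 8.284 / 5.055 = 1.638773… → 1.639

1.639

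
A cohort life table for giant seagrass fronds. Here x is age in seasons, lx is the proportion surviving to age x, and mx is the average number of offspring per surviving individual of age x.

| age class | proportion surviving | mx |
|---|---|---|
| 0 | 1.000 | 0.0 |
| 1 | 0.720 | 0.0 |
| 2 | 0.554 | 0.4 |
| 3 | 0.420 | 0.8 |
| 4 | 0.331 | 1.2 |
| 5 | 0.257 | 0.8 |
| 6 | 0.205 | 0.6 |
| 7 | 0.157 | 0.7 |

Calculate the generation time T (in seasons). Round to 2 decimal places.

lx·mx: 0, 0, 0.2216, 0.336, 0.3972, 0.2056, 0.123, 0.1099 → R0 = 1.3933
x·lx·mx: 0, 0, 0.4432, 1.008, 1.5888, 1.028, 0.738, 0.7693 → Σ = 5.5753
T = 5.5753 / 1.3933 = 4.001507… → 4.00

4.00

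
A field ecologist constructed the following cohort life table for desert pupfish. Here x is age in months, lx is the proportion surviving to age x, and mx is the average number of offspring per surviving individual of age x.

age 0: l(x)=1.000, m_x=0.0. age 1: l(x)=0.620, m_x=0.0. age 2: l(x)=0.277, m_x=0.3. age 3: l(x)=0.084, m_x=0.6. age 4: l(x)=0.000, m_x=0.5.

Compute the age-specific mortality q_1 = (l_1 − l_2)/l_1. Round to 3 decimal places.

0.553

q_1 = (l_1 − l_2) / l_1 = (0.62 − 0.277) / 0.62
     = 0.343 / 0.62 = 0.553226… → 0.553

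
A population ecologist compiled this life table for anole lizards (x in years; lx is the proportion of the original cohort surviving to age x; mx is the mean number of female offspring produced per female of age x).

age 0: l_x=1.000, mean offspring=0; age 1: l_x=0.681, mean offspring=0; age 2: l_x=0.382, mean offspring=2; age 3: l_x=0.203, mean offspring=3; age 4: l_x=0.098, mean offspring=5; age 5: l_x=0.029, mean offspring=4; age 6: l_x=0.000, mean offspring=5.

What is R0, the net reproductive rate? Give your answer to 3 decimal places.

1.979

lx·mx by age: 0, 0, 0.764, 0.609, 0.49, 0.116, 0
R0 = Σ lx·mx = 1.979 → 1.979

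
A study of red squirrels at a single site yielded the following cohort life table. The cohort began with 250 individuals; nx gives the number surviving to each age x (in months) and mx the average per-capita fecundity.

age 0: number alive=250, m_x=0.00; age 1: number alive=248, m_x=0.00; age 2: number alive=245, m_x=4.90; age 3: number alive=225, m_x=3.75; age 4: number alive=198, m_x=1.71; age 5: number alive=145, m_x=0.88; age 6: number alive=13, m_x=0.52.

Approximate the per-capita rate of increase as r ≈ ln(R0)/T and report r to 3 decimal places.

lx = nx/n0 = nx/250: 1, 0.992, 0.98, 0.9, 0.792, 0.58, 0.052
R0 = Σ lx·mx = 0 + 0 + 4.802 + 3.375 + 1.35432 + 0.5104 + 0.02704 = 10.06876
Σ x·lx·mx = 27.86052; T = 27.86052/10.06876 = 2.76703…
r ≈ ln(R0)/T = ln(10.06876)/2.76703… = 0.83463… → 0.835

0.835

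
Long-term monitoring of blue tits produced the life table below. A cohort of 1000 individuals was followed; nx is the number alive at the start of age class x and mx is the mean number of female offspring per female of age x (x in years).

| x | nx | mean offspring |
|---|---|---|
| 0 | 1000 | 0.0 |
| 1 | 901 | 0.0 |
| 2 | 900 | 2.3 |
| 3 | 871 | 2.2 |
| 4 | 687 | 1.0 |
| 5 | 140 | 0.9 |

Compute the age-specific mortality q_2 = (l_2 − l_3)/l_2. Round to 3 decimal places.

0.032

lx = nx/n0 = nx/1000: 1, 0.901, 0.9, 0.871, 0.687, 0.14
q_2 = (l_2 − l_3) / l_2 = (0.9 − 0.871) / 0.9
     = 0.029 / 0.9 = 0.032222… → 0.032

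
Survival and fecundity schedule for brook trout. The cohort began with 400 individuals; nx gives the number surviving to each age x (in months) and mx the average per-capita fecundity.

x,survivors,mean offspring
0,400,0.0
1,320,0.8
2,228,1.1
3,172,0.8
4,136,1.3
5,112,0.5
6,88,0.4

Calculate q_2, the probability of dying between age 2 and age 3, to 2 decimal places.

lx = nx/n0 = nx/400: 1, 0.8, 0.57, 0.43, 0.34, 0.28, 0.22
q_2 = (l_2 − l_3) / l_2 = (0.57 − 0.43) / 0.57
     = 0.14 / 0.57 = 0.245614… → 0.25

0.25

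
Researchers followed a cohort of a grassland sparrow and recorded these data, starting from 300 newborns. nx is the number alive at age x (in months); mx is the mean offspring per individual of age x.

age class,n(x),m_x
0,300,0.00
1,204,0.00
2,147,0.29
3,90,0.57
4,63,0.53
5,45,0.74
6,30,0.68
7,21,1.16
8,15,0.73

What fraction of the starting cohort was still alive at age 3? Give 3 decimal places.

l_3 = n_3/n_0 = 90/300 = 0.3 → 0.300

0.300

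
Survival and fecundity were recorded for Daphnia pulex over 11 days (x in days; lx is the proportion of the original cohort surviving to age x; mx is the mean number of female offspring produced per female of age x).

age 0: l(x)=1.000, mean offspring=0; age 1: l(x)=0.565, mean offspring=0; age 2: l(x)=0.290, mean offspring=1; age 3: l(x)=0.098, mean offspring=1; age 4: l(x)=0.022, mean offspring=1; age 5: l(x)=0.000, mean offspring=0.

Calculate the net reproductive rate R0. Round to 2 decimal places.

lx·mx by age: 0, 0, 0.29, 0.098, 0.022, 0
R0 = Σ lx·mx = 0.41 → 0.41

0.41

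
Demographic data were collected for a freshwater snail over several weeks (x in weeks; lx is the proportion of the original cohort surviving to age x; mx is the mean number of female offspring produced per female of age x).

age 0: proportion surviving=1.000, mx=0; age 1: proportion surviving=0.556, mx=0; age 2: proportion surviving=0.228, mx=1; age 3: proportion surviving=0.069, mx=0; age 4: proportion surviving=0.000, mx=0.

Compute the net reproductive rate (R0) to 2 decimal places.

lx·mx by age: 0, 0, 0.228, 0, 0
R0 = Σ lx·mx = 0.228 → 0.23

0.23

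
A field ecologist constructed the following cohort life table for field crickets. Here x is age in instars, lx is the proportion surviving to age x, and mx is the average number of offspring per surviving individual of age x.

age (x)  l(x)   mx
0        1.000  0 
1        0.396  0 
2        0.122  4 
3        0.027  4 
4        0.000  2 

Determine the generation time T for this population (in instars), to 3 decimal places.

lx·mx: 0, 0, 0.488, 0.108, 0 → R0 = 0.596
x·lx·mx: 0, 0, 0.976, 0.324, 0 → Σ = 1.3
T = 1.3 / 0.596 = 2.181208… → 2.181

2.181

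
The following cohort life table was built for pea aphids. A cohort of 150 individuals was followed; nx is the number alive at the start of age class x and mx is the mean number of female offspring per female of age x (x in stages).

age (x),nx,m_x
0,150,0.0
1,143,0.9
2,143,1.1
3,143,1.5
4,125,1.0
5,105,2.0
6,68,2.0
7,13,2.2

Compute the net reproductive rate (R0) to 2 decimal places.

lx = nx/n0 = nx/150: 1, 0.95333…, 0.95333…, 0.95333…, 0.83333…, 0.7, 0.45333…, 0.08667…
lx·mx by age: 0, 0.858…, 1.048667…, 1.43…, 0.833333…, 1.4, 0.906667…, 0.190667…
R0 = Σ lx·mx = 6.667333… → 6.67

6.67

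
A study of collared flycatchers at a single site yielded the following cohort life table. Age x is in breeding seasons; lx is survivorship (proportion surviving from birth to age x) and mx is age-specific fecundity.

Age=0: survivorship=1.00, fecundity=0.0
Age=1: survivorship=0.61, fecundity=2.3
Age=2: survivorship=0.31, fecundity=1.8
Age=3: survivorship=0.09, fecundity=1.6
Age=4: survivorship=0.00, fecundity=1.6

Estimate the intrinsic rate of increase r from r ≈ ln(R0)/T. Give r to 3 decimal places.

0.531

R0 = Σ lx·mx = 0 + 1.403 + 0.558 + 0.144 + 0 = 2.105
Σ x·lx·mx = 2.951; T = 2.951/2.105 = 1.4019…
r ≈ ln(R0)/T = ln(2.105)/1.4019… = 0.53093… → 0.531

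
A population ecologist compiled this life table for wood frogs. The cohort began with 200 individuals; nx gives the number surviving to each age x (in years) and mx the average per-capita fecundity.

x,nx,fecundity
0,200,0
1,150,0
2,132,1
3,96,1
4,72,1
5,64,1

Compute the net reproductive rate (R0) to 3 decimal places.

lx = nx/n0 = nx/200: 1, 0.75, 0.66, 0.48, 0.36, 0.32
lx·mx by age: 0, 0, 0.66, 0.48, 0.36, 0.32
R0 = Σ lx·mx = 1.82 → 1.820

1.820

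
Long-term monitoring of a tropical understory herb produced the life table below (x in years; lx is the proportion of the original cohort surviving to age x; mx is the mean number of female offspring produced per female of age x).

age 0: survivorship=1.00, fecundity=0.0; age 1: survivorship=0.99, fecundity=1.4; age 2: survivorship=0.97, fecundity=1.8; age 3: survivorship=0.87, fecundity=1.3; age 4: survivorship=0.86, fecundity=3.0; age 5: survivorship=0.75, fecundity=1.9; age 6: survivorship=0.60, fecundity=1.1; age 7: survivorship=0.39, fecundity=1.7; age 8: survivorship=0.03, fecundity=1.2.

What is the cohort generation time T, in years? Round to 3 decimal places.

3.595

lx·mx: 0, 1.386, 1.746, 1.131, 2.58, 1.425, 0.66, 0.663, 0.036 → R0 = 9.627
x·lx·mx: 0, 1.386, 3.492, 3.393, 10.32, 7.125, 3.96, 4.641, 0.288 → Σ = 34.605
T = 34.605 / 9.627 = 3.594578… → 3.595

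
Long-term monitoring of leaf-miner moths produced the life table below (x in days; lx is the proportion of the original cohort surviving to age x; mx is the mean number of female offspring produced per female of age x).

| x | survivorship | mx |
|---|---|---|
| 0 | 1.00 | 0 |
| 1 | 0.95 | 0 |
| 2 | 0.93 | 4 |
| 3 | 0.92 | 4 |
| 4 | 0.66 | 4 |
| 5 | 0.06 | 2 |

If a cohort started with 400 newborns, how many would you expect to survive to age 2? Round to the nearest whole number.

372

Expected survivors = N0 · l_2 = 400 × 0.93 = 372 → 372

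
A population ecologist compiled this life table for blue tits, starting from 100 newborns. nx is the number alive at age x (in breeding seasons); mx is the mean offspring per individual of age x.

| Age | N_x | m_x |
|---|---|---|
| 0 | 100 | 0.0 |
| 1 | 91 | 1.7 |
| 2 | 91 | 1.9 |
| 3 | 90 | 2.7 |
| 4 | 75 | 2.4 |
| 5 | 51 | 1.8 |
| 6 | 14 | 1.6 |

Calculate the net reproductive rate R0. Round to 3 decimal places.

lx = nx/n0 = nx/100: 1, 0.91, 0.91, 0.9, 0.75, 0.51, 0.14
lx·mx by age: 0, 1.547, 1.729, 2.43, 1.8, 0.918, 0.224
R0 = Σ lx·mx = 8.648 → 8.648

8.648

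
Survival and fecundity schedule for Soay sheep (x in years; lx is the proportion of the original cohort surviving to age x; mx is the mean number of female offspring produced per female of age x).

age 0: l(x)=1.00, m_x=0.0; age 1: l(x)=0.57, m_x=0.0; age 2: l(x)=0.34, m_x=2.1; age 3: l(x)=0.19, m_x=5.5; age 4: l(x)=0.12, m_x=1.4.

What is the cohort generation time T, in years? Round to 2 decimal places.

lx·mx: 0, 0, 0.714, 1.045, 0.168 → R0 = 1.927
x·lx·mx: 0, 0, 1.428, 3.135, 0.672 → Σ = 5.235
T = 5.235 / 1.927 = 2.716658… → 2.72

2.72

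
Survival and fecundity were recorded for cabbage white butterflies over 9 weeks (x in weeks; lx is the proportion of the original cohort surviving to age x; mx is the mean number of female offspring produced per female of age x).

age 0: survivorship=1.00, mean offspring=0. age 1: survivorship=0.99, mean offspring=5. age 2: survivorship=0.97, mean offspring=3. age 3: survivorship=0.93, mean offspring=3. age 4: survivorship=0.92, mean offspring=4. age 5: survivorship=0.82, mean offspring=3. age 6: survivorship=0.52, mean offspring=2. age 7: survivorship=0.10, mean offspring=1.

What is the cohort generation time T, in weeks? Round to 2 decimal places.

2.96

lx·mx: 0, 4.95, 2.91, 2.79, 3.68, 2.46, 1.04, 0.1 → R0 = 17.93
x·lx·mx: 0, 4.95, 5.82, 8.37, 14.72, 12.3, 6.24, 0.7 → Σ = 53.1
T = 53.1 / 17.93 = 2.961517… → 2.96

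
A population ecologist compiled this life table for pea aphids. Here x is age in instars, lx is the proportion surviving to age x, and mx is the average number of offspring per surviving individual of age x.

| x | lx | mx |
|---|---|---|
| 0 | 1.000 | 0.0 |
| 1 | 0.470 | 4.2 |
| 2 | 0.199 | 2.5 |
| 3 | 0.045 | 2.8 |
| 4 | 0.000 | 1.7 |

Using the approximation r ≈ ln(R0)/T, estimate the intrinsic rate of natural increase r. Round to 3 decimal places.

R0 = Σ lx·mx = 0 + 1.974 + 0.4975 + 0.126 + 0 = 2.5975
Σ x·lx·mx = 3.347; T = 3.347/2.5975 = 1.28855…
r ≈ ln(R0)/T = ln(2.5975)/1.28855… = 0.7408… → 0.741

0.741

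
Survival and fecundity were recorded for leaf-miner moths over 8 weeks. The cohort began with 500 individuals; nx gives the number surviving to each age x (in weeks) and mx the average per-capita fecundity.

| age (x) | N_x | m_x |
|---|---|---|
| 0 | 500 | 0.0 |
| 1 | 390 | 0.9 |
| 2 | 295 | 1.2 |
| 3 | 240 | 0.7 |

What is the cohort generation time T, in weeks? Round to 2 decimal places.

1.79

lx = nx/n0 = nx/500: 1, 0.78, 0.59, 0.48
lx·mx: 0, 0.702, 0.708, 0.336 → R0 = 1.746
x·lx·mx: 0, 0.702, 1.416, 1.008 → Σ = 3.126
T = 3.126 / 1.746 = 1.790378… → 1.79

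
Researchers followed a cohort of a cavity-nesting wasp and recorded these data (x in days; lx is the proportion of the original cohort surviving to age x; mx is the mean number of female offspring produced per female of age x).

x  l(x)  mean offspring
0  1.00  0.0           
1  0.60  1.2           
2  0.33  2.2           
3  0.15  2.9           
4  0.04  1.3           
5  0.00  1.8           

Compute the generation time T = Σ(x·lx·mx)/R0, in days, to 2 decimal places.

1.91

lx·mx: 0, 0.72, 0.726, 0.435, 0.052, 0 → R0 = 1.933
x·lx·mx: 0, 0.72, 1.452, 1.305, 0.208, 0 → Σ = 3.685
T = 3.685 / 1.933 = 1.906363… → 1.91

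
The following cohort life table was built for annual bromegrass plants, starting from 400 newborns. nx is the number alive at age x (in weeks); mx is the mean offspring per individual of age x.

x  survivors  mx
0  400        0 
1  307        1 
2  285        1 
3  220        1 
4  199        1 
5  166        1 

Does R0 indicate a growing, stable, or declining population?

lx = nx/n0 = nx/400: 1, 0.7675, 0.7125, 0.55, 0.4975, 0.415
R0 = Σ lx·mx = 0 + 0.7675 + 0.7125 + 0.55 + 0.4975 + 0.415 = 2.9425
R0 > 1, so the population is growing.

growing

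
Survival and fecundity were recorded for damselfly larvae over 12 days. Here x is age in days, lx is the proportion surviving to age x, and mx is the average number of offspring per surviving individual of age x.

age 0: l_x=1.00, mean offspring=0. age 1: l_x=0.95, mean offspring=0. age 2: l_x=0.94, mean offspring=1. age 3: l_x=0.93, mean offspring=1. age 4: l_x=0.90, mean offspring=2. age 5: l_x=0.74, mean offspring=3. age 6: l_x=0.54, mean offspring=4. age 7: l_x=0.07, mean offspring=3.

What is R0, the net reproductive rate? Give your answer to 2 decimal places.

lx·mx by age: 0, 0, 0.94, 0.93, 1.8, 2.22, 2.16, 0.21
R0 = Σ lx·mx = 8.26 → 8.26

8.26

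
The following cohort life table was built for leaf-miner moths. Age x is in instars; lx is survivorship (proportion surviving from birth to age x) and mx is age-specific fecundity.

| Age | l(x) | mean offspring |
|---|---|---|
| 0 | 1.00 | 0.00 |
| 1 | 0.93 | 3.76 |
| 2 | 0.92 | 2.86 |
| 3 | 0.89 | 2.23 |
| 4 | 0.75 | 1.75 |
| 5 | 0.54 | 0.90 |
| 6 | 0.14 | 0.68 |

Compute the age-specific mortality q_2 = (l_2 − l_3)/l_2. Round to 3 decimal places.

q_2 = (l_2 − l_3) / l_2 = (0.92 − 0.89) / 0.92
     = 0.03 / 0.92 = 0.032609… → 0.033

0.033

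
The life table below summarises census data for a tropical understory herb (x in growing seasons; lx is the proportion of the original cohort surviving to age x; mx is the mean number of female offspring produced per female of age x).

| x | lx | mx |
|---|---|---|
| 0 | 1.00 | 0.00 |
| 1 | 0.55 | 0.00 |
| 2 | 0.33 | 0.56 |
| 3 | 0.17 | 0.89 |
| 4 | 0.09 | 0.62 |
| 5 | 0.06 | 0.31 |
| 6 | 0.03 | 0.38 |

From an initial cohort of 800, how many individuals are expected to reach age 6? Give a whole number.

24

Expected survivors = N0 · l_6 = 800 × 0.03 = 24 → 24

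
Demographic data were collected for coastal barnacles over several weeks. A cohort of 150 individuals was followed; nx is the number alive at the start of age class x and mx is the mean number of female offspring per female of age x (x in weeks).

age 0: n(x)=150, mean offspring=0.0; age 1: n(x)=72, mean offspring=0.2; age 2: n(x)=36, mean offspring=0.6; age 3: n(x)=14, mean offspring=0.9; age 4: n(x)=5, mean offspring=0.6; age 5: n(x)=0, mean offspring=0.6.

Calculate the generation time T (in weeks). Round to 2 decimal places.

2.08

lx = nx/n0 = nx/150: 1, 0.48, 0.24, 0.09333…, 0.03333…, 0
lx·mx: 0, 0.096, 0.144, 0.084…, 0.02…, 0 → R0 = 0.344…
x·lx·mx: 0, 0.096, 0.288, 0.252…, 0.08…, 0 → Σ = 0.716…
T = 0.716… / 0.344… = 2.081395… → 2.08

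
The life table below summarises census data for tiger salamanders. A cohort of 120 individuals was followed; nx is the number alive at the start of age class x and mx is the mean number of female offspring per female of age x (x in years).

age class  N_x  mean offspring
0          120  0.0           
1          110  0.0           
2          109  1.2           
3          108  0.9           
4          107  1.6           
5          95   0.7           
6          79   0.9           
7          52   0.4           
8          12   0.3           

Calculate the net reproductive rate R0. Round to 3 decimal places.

lx = nx/n0 = nx/120: 1, 0.91667…, 0.90833…, 0.9, 0.89167…, 0.79167…, 0.65833…, 0.43333…, 0.1
lx·mx by age: 0, 0, 1.09…, 0.81, 1.426667…, 0.554167…, 0.5925…, 0.173333…, 0.03
R0 = Σ lx·mx = 4.676667… → 4.677

4.677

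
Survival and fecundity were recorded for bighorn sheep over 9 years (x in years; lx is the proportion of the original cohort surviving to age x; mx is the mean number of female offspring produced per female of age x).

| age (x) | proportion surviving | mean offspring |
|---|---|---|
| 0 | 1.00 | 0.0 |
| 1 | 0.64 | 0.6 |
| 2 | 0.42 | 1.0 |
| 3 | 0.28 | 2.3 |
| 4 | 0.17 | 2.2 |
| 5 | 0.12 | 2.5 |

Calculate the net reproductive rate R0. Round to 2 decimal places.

lx·mx by age: 0, 0.384, 0.42, 0.644, 0.374, 0.3
R0 = Σ lx·mx = 2.122 → 2.12

2.12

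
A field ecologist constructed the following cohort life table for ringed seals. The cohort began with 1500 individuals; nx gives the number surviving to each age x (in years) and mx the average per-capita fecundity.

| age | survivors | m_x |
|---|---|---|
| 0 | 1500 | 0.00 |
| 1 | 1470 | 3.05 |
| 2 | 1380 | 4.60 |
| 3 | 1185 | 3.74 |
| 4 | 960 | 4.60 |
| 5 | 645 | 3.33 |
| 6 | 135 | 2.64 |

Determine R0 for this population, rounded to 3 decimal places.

lx = nx/n0 = nx/1500: 1, 0.98, 0.92, 0.79, 0.64, 0.43, 0.09
lx·mx by age: 0, 2.989, 4.232, 2.9546, 2.944, 1.4319, 0.2376
R0 = Σ lx·mx = 14.7891 → 14.789

14.789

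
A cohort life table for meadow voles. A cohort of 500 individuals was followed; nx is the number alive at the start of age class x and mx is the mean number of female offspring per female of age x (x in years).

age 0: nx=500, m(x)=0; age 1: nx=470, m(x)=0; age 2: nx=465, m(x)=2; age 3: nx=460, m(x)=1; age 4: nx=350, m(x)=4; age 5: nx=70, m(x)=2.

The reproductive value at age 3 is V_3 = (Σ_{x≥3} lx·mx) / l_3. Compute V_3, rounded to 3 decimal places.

lx = nx/n0 = nx/500: 1, 0.94, 0.93, 0.92, 0.7, 0.14
lx·mx for x ≥ 3: 0.92, 2.8, 0.28 → sum = 4
V_3 = 4 / l_3 = 4 / 0.92 = 4.347826… → 4.348

4.348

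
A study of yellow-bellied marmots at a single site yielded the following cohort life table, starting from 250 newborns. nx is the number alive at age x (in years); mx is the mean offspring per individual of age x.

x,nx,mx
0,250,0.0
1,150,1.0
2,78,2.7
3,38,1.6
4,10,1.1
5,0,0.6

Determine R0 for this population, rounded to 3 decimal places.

lx = nx/n0 = nx/250: 1, 0.6, 0.312, 0.152, 0.04, 0
lx·mx by age: 0, 0.6, 0.8424, 0.2432, 0.044, 0
R0 = Σ lx·mx = 1.7296 → 1.730

1.730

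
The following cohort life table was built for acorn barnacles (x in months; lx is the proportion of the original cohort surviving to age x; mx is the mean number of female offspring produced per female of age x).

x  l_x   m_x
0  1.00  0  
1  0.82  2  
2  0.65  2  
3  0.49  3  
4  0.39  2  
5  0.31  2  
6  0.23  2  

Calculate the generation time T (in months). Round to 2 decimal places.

2.81

lx·mx: 0, 1.64, 1.3, 1.47, 0.78, 0.62, 0.46 → R0 = 6.27
x·lx·mx: 0, 1.64, 2.6, 4.41, 3.12, 3.1, 2.76 → Σ = 17.63
T = 17.63 / 6.27 = 2.811802… → 2.81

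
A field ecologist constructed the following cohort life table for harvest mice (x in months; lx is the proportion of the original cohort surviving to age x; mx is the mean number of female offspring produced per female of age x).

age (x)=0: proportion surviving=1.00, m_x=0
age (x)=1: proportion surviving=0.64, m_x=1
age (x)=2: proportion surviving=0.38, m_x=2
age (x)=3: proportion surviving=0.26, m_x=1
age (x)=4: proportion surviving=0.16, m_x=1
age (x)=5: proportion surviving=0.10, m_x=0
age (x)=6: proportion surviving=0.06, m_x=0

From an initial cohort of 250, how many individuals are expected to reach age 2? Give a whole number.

95

Expected survivors = N0 · l_2 = 250 × 0.38 = 95 → 95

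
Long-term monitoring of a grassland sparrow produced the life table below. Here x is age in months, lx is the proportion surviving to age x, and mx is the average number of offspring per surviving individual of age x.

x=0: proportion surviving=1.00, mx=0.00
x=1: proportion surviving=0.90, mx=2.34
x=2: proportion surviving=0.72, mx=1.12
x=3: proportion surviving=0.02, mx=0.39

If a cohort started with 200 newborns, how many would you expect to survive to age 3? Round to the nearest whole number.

4

Expected survivors = N0 · l_3 = 200 × 0.02 = 4 → 4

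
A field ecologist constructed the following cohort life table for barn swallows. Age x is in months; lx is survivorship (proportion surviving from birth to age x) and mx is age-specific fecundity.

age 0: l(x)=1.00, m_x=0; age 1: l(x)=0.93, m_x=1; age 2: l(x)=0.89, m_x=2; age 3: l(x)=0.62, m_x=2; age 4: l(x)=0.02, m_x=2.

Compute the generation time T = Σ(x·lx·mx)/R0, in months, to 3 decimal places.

lx·mx: 0, 0.93, 1.78, 1.24, 0.04 → R0 = 3.99
x·lx·mx: 0, 0.93, 3.56, 3.72, 0.16 → Σ = 8.37
T = 8.37 / 3.99 = 2.097744… → 2.098

2.098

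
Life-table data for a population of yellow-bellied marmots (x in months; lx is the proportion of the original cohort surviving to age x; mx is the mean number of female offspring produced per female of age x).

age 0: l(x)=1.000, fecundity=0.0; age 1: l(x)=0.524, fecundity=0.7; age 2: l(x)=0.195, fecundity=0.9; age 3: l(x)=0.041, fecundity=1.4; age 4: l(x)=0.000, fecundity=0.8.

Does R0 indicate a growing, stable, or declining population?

R0 = Σ lx·mx = 0 + 0.3668 + 0.1755 + 0.0574 + 0 = 0.5997
R0 < 1, so the population is declining.

declining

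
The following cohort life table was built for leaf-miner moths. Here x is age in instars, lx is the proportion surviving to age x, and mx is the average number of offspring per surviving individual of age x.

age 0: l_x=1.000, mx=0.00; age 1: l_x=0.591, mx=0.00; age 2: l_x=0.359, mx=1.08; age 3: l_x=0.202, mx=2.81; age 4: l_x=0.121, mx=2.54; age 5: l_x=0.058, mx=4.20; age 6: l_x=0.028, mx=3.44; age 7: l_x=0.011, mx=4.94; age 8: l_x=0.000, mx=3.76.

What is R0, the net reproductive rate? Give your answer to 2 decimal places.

1.66

lx·mx by age: 0, 0, 0.38772, 0.56762, 0.30734, 0.2436, 0.09632, 0.05434, 0
R0 = Σ lx·mx = 1.65694 → 1.66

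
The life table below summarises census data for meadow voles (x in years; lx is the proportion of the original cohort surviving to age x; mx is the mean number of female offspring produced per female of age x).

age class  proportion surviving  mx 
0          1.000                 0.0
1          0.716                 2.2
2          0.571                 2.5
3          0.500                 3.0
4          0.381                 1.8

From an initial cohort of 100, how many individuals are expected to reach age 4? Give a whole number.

Expected survivors = N0 · l_4 = 100 × 0.381 = 38.1 → 38

38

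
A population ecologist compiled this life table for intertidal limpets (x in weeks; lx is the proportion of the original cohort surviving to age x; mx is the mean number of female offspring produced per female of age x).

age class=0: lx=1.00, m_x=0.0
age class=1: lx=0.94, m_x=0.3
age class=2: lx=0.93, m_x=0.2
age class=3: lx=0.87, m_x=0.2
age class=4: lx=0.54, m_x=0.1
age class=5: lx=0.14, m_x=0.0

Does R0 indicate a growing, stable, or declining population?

R0 = Σ lx·mx = 0 + 0.282 + 0.186 + 0.174 + 0.054 + 0 = 0.696
R0 < 1, so the population is declining.

declining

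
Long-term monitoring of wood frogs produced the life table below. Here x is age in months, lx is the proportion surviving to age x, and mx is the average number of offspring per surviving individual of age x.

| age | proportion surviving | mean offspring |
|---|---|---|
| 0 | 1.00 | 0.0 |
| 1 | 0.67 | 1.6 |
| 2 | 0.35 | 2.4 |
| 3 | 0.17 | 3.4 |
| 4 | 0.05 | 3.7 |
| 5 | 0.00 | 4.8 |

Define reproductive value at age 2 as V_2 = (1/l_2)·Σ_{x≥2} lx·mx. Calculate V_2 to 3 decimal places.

lx·mx for x ≥ 2: 0.84, 0.578, 0.185, 0 → sum = 1.603
V_2 = 1.603 / l_2 = 1.603 / 0.35 = 4.58 → 4.580

4.580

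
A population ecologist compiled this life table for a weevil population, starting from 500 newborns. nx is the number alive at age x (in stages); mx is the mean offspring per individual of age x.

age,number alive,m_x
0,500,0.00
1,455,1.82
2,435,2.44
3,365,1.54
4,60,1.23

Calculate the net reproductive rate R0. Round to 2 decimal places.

5.05

lx = nx/n0 = nx/500: 1, 0.91, 0.87, 0.73, 0.12
lx·mx by age: 0, 1.6562, 2.1228, 1.1242, 0.1476
R0 = Σ lx·mx = 5.0508 → 5.05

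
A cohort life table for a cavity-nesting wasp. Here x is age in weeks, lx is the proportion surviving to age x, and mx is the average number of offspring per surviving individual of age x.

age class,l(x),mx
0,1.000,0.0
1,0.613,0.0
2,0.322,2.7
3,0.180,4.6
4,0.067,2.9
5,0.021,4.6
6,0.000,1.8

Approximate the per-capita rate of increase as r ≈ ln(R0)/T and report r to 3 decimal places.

R0 = Σ lx·mx = 0 + 0 + 0.8694 + 0.828 + 0.1943 + 0.0966 + 0 = 1.9883
Σ x·lx·mx = 5.483; T = 5.483/1.9883 = 2.75763…
r ≈ ln(R0)/T = ln(1.9883)/2.75763… = 0.24923… → 0.249

0.249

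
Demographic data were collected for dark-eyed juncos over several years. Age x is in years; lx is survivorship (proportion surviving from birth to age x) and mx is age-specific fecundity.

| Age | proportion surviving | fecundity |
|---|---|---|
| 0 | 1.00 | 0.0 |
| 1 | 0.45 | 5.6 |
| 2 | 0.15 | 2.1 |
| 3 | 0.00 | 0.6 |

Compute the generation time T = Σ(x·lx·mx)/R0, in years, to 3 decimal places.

lx·mx: 0, 2.52, 0.315, 0 → R0 = 2.835
x·lx·mx: 0, 2.52, 0.63, 0 → Σ = 3.15
T = 3.15 / 2.835 = 1.111111… → 1.111

1.111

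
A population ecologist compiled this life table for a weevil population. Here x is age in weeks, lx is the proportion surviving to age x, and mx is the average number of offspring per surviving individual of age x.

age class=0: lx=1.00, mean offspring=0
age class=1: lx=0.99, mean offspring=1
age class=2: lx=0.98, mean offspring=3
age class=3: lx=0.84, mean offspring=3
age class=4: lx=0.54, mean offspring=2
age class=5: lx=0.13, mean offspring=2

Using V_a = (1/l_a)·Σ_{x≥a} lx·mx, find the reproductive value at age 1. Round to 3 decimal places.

7.869

lx·mx for x ≥ 1: 0.99, 2.94, 2.52, 1.08, 0.26 → sum = 7.79
V_1 = 7.79 / l_1 = 7.79 / 0.99 = 7.868687… → 7.869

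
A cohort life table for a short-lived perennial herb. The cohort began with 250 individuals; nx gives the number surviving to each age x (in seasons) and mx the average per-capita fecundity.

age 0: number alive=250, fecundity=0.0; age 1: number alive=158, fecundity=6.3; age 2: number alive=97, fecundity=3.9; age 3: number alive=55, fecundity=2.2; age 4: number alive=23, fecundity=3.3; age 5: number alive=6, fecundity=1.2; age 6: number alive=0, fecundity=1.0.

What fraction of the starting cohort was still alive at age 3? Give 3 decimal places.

l_3 = n_3/n_0 = 55/250 = 0.22 → 0.220

0.220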